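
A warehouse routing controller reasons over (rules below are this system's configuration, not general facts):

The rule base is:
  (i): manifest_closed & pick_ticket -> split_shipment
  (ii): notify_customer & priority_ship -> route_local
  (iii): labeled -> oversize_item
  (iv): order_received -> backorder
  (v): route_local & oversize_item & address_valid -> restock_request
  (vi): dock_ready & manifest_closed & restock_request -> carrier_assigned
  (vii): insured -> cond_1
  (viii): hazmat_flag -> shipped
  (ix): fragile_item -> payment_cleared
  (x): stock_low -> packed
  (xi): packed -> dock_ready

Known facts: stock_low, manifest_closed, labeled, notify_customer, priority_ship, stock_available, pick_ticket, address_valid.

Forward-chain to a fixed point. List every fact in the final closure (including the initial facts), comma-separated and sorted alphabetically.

Round 1: (i) [manifest_closed & pick_ticket -> split_shipment]; (ii) [notify_customer & priority_ship -> route_local]; (iii) [labeled -> oversize_item]; (x) [stock_low -> packed]. Adds split_shipment, route_local, oversize_item, packed.
Round 2: (v) [route_local & oversize_item & address_valid -> restock_request]; (xi) [packed -> dock_ready]. Adds restock_request, dock_ready.
Round 3: (vi) [dock_ready & manifest_closed & restock_request -> carrier_assigned]. Adds carrier_assigned.

address_valid, carrier_assigned, dock_ready, labeled, manifest_closed, notify_customer, oversize_item, packed, pick_ticket, priority_ship, restock_request, route_local, split_shipment, stock_available, stock_low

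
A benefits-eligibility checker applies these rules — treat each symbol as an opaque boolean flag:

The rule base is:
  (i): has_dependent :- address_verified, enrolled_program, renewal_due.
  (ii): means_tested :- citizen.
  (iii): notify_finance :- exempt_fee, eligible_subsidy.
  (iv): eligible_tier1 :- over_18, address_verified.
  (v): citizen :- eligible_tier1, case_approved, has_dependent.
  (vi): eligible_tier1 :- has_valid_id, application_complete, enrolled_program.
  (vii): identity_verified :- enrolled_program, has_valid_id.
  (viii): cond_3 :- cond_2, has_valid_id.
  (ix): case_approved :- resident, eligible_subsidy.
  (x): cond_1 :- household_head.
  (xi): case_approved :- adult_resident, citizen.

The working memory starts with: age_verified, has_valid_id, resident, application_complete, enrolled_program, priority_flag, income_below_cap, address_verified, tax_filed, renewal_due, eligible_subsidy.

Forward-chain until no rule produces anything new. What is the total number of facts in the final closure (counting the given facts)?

Round 1 fires (i), (vi), (vii), (ix), giving has_dependent, eligible_tier1, identity_verified, case_approved.
Round 2 fires (v), giving citizen.
Round 3 fires (ii), giving means_tested.
Closure: {address_verified, age_verified, application_complete, case_approved, citizen, eligible_subsidy, eligible_tier1, enrolled_program, has_dependent, has_valid_id, identity_verified, income_below_cap, means_tested, priority_flag, renewal_due, resident, tax_filed} — 17 facts.

17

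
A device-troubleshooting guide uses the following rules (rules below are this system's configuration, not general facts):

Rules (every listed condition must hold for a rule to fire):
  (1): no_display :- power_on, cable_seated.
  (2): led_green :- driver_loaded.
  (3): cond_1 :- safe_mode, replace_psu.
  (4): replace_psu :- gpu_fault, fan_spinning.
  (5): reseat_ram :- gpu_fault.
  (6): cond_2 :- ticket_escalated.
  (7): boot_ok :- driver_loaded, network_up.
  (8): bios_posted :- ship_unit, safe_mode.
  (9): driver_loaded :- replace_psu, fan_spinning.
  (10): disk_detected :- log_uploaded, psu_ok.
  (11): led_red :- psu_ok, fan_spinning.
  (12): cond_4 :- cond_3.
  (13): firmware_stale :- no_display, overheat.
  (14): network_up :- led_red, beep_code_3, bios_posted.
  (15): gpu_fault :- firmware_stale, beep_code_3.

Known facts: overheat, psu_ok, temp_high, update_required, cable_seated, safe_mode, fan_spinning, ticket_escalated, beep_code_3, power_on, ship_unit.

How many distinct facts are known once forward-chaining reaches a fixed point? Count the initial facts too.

Round 1: (1) [no_display :- power_on, cable_seated.]; (6) [cond_2 :- ticket_escalated.]; (8) [bios_posted :- ship_unit, safe_mode.]; (11) [led_red :- psu_ok, fan_spinning.]. Adds no_display, cond_2, bios_posted, led_red.
Round 2: (13) [firmware_stale :- no_display, overheat.]; (14) [network_up :- led_red, beep_code_3, bios_posted.]. Adds firmware_stale, network_up.
Round 3: (15) [gpu_fault :- firmware_stale, beep_code_3.]. Adds gpu_fault.
Round 4: (4) [replace_psu :- gpu_fault, fan_spinning.]; (5) [reseat_ram :- gpu_fault.]. Adds replace_psu, reseat_ram.
Round 5: (3) [cond_1 :- safe_mode, replace_psu.]; (9) [driver_loaded :- replace_psu, fan_spinning.]. Adds cond_1, driver_loaded.
Round 6: (2) [led_green :- driver_loaded.]; (7) [boot_ok :- driver_loaded, network_up.]. Adds led_green, boot_ok.
Closure: {beep_code_3, bios_posted, boot_ok, cable_seated, cond_1, cond_2, driver_loaded, fan_spinning, firmware_stale, gpu_fault, led_green, led_red, network_up, no_display, overheat, power_on, psu_ok, replace_psu, reseat_ram, safe_mode, ship_unit, temp_high, ticket_escalated, update_required} — 24 facts.

24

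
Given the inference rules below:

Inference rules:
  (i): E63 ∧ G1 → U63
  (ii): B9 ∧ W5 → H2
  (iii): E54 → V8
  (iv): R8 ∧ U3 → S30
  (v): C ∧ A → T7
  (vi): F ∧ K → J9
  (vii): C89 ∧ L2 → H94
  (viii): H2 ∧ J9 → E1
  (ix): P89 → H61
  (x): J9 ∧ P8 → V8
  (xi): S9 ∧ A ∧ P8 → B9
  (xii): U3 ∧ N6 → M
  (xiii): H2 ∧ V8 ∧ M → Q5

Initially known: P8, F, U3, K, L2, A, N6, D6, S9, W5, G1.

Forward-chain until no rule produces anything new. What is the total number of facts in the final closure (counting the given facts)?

[1] (vi) [F ∧ K → J9]; (xi) [S9 ∧ A ∧ P8 → B9]; (xii) [U3 ∧ N6 → M]. ⇒ new: J9, B9, M.
[2] (ii) [B9 ∧ W5 → H2]; (x) [J9 ∧ P8 → V8]. ⇒ new: H2, V8.
[3] (viii) [H2 ∧ J9 → E1]; (xiii) [H2 ∧ V8 ∧ M → Q5]. ⇒ new: E1, Q5.
Closure: {A, B9, D6, E1, F, G1, H2, J9, K, L2, M, N6, P8, Q5, S9, U3, V8, W5} — 18 facts.

18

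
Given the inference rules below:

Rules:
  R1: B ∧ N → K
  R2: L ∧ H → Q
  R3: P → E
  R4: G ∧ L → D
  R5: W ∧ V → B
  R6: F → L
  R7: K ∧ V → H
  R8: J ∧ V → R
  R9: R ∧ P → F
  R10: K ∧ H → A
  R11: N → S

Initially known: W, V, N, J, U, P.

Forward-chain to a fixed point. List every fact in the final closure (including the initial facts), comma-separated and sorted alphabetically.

A, B, E, F, H, J, K, L, N, P, Q, R, S, U, V, W

Round 1 fires R3, R5, R8, R11, giving E, B, R, S.
Round 2 fires R1, R9, giving K, F.
Round 3 fires R6, R7, giving L, H.
Round 4 fires R2, R10, giving Q, A.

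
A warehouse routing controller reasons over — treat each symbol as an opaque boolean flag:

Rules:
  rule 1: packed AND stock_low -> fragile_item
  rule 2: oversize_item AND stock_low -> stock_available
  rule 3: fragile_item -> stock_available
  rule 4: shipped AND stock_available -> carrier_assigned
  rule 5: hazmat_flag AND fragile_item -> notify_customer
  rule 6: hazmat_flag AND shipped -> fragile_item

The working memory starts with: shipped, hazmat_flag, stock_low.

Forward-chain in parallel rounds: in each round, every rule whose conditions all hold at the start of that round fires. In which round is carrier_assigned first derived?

3

Round 1 fires rule 6, giving fragile_item.
Round 2 fires rule 3, rule 5, giving stock_available, notify_customer.
Round 3 fires rule 4, giving carrier_assigned.
carrier_assigned first appears in round 3.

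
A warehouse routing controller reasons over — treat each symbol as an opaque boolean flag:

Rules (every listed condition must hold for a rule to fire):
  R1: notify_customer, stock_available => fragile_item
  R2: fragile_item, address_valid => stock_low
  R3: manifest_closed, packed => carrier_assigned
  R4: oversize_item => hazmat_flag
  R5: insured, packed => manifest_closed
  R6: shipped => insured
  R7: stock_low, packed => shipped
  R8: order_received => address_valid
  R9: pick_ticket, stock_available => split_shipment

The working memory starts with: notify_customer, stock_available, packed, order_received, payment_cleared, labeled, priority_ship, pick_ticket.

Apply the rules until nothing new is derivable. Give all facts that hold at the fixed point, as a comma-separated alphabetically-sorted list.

address_valid, carrier_assigned, fragile_item, insured, labeled, manifest_closed, notify_customer, order_received, packed, payment_cleared, pick_ticket, priority_ship, shipped, split_shipment, stock_available, stock_low

[1] R1 [notify_customer, stock_available => fragile_item]; R8 [order_received => address_valid]; R9 [pick_ticket, stock_available => split_shipment]. ⇒ new: fragile_item, address_valid, split_shipment.
[2] R2 [fragile_item, address_valid => stock_low]. ⇒ new: stock_low.
[3] R7 [stock_low, packed => shipped]. ⇒ new: shipped.
[4] R6 [shipped => insured]. ⇒ new: insured.
[5] R5 [insured, packed => manifest_closed]. ⇒ new: manifest_closed.
[6] R3 [manifest_closed, packed => carrier_assigned]. ⇒ new: carrier_assigned.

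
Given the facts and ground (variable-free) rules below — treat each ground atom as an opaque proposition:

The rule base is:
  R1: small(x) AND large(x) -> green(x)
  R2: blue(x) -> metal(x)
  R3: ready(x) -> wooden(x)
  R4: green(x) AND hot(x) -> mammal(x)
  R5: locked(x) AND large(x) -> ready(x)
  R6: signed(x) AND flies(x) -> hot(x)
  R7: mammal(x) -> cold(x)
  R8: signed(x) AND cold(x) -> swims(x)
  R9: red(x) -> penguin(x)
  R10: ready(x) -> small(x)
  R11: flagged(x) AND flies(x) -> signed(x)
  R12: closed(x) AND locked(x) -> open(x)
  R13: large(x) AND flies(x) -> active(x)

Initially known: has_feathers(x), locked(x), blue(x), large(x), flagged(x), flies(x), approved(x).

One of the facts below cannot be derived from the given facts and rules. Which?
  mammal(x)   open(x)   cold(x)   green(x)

open(x)

Round 1 fires R2, R5, R11, R13, giving metal(x), ready(x), signed(x), active(x).
Round 2 fires R3, R6, R10, giving wooden(x), hot(x), small(x).
Round 3 fires R1, giving green(x).
Round 4 fires R4, giving mammal(x).
Round 5 fires R7, giving cold(x).
Round 6 fires R8, giving swims(x).
Derived: cold(x) (round 5), mammal(x) (round 4), green(x) (round 3). open(x) never appears in any round.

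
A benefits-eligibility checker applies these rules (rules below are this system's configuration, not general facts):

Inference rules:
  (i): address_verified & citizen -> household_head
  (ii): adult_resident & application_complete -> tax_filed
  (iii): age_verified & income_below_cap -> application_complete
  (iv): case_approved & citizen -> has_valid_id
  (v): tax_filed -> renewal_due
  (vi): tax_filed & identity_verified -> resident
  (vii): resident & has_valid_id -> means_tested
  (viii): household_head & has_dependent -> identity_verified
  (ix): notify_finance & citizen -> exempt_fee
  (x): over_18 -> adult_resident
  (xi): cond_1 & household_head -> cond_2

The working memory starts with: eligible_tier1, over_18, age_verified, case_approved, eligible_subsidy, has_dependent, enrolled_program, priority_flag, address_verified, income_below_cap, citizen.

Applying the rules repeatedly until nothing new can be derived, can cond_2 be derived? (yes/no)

no

[1] (i) [address_verified & citizen -> household_head]; (iii) [age_verified & income_below_cap -> application_complete]; (iv) [case_approved & citizen -> has_valid_id]; (x) [over_18 -> adult_resident]. ⇒ new: household_head, application_complete, has_valid_id, adult_resident.
[2] (ii) [adult_resident & application_complete -> tax_filed]; (viii) [household_head & has_dependent -> identity_verified]. ⇒ new: tax_filed, identity_verified.
[3] (v) [tax_filed -> renewal_due]; (vi) [tax_filed & identity_verified -> resident]. ⇒ new: renewal_due, resident.
[4] (vii) [resident & has_valid_id -> means_tested]. ⇒ new: means_tested.
Fixed point reached. cond_2 is concluded only by (xi); (xi) needs cond_1 (never derived).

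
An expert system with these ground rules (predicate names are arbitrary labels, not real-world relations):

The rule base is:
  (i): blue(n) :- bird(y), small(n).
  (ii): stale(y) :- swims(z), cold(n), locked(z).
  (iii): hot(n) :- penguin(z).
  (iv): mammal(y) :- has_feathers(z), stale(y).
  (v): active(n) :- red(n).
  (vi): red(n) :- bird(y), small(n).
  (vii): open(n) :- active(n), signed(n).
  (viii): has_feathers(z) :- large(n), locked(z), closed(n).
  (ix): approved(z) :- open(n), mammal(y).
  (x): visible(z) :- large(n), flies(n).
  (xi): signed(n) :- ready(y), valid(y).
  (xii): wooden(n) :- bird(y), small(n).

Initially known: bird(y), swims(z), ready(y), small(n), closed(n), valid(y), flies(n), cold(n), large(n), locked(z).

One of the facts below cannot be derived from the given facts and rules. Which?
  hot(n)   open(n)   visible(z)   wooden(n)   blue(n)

Round 1: (i) [blue(n) :- bird(y), small(n).]; (ii) [stale(y) :- swims(z), cold(n), locked(z).]; (vi) [red(n) :- bird(y), small(n).]; (viii) [has_feathers(z) :- large(n), locked(z), closed(n).]; (x) [visible(z) :- large(n), flies(n).]; (xi) [signed(n) :- ready(y), valid(y).]; (xii) [wooden(n) :- bird(y), small(n).]. New: blue(n), stale(y), red(n), has_feathers(z), visible(z), signed(n), wooden(n).
Round 2: (iv) [mammal(y) :- has_feathers(z), stale(y).]; (v) [active(n) :- red(n).]. New: mammal(y), active(n).
Round 3: (vii) [open(n) :- active(n), signed(n).]. New: open(n).
Round 4: (ix) [approved(z) :- open(n), mammal(y).]. New: approved(z).
Derived: open(n) (round 3), blue(n) (round 1), wooden(n) (round 1), visible(z) (round 1). hot(n) never appears in any round.

hot(n)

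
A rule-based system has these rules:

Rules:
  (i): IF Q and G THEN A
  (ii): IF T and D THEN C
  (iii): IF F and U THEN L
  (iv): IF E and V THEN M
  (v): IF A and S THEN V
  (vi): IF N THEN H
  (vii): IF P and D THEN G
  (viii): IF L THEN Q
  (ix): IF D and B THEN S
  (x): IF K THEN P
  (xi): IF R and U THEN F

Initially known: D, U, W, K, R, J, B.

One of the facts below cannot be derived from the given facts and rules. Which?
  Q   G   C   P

Round 1 fires (ix), (x), (xi), giving S, P, F.
Round 2 fires (iii), (vii), giving L, G.
Round 3 fires (viii), giving Q.
Round 4 fires (i), giving A.
Round 5 fires (v), giving V.
Derived: G (round 2), P (round 1), Q (round 3). C never appears in any round.

C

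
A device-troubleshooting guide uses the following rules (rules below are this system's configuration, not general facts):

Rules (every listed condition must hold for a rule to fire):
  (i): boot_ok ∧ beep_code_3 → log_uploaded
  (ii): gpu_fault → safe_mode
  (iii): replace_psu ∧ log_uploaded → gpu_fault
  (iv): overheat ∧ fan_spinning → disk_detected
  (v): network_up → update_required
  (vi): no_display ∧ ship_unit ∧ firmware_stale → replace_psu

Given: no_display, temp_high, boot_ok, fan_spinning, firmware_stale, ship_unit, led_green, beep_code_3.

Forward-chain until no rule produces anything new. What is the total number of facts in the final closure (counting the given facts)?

12

Round 1: (i) [boot_ok ∧ beep_code_3 → log_uploaded]; (vi) [no_display ∧ ship_unit ∧ firmware_stale → replace_psu]. New: log_uploaded, replace_psu.
Round 2: (iii) [replace_psu ∧ log_uploaded → gpu_fault]. New: gpu_fault.
Round 3: (ii) [gpu_fault → safe_mode]. New: safe_mode.
Closure: {beep_code_3, boot_ok, fan_spinning, firmware_stale, gpu_fault, led_green, log_uploaded, no_display, replace_psu, safe_mode, ship_unit, temp_high} — 12 facts.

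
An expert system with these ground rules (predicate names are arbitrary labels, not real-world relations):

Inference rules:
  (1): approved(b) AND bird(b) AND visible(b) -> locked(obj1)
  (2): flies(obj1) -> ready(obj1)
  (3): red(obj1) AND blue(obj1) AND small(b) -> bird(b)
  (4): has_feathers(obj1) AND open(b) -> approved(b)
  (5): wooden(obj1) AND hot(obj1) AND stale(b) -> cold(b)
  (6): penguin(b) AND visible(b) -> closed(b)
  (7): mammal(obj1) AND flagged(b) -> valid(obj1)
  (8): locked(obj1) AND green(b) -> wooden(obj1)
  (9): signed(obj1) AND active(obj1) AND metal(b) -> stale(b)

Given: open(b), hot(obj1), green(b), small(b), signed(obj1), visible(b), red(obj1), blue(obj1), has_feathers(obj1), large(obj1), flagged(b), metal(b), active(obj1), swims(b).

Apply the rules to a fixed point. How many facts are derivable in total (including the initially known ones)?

20

Round 1 — (3), (4), (9), derive bird(b), approved(b), stale(b).
Round 2 — (1), derive locked(obj1).
Round 3 — (8), derive wooden(obj1).
Round 4 — (5), derive cold(b).
Closure: {active(obj1), approved(b), bird(b), blue(obj1), cold(b), flagged(b), green(b), has_feathers(obj1), hot(obj1), large(obj1), locked(obj1), metal(b), open(b), red(obj1), signed(obj1), small(b), stale(b), swims(b), visible(b), wooden(obj1)} — 20 facts.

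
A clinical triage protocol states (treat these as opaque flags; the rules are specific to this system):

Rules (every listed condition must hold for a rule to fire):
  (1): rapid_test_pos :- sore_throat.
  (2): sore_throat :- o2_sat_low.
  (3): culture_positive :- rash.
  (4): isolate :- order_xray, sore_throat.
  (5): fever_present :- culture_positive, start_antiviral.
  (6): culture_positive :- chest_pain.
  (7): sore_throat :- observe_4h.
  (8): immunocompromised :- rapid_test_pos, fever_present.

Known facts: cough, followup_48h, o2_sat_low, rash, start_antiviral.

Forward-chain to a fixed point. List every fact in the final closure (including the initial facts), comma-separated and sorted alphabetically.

Round 1 — (2), (3), derive sore_throat, culture_positive.
Round 2 — (1), (5), derive rapid_test_pos, fever_present.
Round 3 — (8), derive immunocompromised.

cough, culture_positive, fever_present, followup_48h, immunocompromised, o2_sat_low, rapid_test_pos, rash, sore_throat, start_antiviral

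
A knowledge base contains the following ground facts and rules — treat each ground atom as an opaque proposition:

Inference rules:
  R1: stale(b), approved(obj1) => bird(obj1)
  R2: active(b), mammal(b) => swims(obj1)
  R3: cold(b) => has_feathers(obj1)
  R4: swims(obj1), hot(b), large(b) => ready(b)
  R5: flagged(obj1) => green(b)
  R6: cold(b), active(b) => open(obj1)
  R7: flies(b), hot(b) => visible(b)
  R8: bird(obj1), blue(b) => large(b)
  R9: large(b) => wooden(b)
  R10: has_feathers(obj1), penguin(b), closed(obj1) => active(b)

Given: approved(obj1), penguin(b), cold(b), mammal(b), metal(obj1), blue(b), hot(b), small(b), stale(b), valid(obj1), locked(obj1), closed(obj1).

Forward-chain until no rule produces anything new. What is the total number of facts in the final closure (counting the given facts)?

20

Round 1 fires R1, R3, giving bird(obj1), has_feathers(obj1).
Round 2 fires R8, R10, giving large(b), active(b).
Round 3 fires R2, R6, R9, giving swims(obj1), open(obj1), wooden(b).
Round 4 fires R4, giving ready(b).
Closure: {active(b), approved(obj1), bird(obj1), blue(b), closed(obj1), cold(b), has_feathers(obj1), hot(b), large(b), locked(obj1), mammal(b), metal(obj1), open(obj1), penguin(b), ready(b), small(b), stale(b), swims(obj1), valid(obj1), wooden(b)} — 20 facts.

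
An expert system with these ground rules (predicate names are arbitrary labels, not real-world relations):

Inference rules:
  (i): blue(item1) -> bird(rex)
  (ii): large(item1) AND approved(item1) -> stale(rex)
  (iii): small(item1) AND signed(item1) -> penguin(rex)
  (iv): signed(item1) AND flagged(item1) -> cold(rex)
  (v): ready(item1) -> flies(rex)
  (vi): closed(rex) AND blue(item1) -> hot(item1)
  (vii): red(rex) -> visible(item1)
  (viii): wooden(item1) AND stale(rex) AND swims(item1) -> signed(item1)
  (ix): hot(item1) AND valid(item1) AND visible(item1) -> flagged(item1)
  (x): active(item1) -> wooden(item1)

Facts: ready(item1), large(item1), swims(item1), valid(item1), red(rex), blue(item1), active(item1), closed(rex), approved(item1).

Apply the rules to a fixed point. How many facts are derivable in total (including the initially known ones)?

[1] (i) [blue(item1) -> bird(rex)]; (ii) [large(item1) AND approved(item1) -> stale(rex)]; (v) [ready(item1) -> flies(rex)]; (vi) [closed(rex) AND blue(item1) -> hot(item1)]; (vii) [red(rex) -> visible(item1)]; (x) [active(item1) -> wooden(item1)]. ⇒ new: bird(rex), stale(rex), flies(rex), hot(item1), visible(item1), wooden(item1).
[2] (viii) [wooden(item1) AND stale(rex) AND swims(item1) -> signed(item1)]; (ix) [hot(item1) AND valid(item1) AND visible(item1) -> flagged(item1)]. ⇒ new: signed(item1), flagged(item1).
[3] (iv) [signed(item1) AND flagged(item1) -> cold(rex)]. ⇒ new: cold(rex).
Closure: {active(item1), approved(item1), bird(rex), blue(item1), closed(rex), cold(rex), flagged(item1), flies(rex), hot(item1), large(item1), ready(item1), red(rex), signed(item1), stale(rex), swims(item1), valid(item1), visible(item1), wooden(item1)} — 18 facts.

18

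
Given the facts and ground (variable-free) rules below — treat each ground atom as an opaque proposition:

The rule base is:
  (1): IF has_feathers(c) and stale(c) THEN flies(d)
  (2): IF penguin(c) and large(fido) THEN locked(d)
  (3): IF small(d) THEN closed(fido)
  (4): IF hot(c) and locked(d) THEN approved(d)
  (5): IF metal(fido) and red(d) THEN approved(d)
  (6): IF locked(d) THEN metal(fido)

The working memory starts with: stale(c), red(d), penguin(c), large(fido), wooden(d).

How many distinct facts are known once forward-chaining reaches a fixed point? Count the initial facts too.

8

Round 1 fires (2), giving locked(d).
Round 2 fires (6), giving metal(fido).
Round 3 fires (5), giving approved(d).
Closure: {approved(d), large(fido), locked(d), metal(fido), penguin(c), red(d), stale(c), wooden(d)} — 8 facts.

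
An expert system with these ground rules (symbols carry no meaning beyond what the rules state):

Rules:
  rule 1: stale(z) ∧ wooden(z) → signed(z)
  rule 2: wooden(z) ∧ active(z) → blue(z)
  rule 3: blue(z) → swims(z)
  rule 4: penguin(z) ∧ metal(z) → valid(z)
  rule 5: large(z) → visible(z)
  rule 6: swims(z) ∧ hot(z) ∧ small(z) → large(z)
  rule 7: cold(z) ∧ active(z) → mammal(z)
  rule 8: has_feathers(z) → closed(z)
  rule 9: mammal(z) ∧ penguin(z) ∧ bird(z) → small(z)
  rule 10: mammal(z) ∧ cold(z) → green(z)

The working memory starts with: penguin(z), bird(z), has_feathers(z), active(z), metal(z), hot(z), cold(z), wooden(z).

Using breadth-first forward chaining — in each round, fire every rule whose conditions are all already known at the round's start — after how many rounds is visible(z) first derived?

4

Round 1: rule 2 [wooden(z) ∧ active(z) → blue(z)]; rule 4 [penguin(z) ∧ metal(z) → valid(z)]; rule 7 [cold(z) ∧ active(z) → mammal(z)]; rule 8 [has_feathers(z) → closed(z)]. Adds blue(z), valid(z), mammal(z), closed(z).
Round 2: rule 3 [blue(z) → swims(z)]; rule 9 [mammal(z) ∧ penguin(z) ∧ bird(z) → small(z)]; rule 10 [mammal(z) ∧ cold(z) → green(z)]. Adds swims(z), small(z), green(z).
Round 3: rule 6 [swims(z) ∧ hot(z) ∧ small(z) → large(z)]. Adds large(z).
Round 4: rule 5 [large(z) → visible(z)]. Adds visible(z).
visible(z) first appears in round 4.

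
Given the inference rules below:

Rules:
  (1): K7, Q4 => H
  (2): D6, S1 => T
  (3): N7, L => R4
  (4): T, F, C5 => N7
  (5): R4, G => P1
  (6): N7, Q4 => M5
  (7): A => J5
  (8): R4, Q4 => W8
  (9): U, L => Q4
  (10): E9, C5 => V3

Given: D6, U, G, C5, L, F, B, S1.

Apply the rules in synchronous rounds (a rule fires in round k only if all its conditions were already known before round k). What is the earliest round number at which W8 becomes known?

Round 1: (2) [D6, S1 => T]; (9) [U, L => Q4]. Adds T, Q4.
Round 2: (4) [T, F, C5 => N7]. Adds N7.
Round 3: (3) [N7, L => R4]; (6) [N7, Q4 => M5]. Adds R4, M5.
Round 4: (5) [R4, G => P1]; (8) [R4, Q4 => W8]. Adds P1, W8.
W8 first appears in round 4.

4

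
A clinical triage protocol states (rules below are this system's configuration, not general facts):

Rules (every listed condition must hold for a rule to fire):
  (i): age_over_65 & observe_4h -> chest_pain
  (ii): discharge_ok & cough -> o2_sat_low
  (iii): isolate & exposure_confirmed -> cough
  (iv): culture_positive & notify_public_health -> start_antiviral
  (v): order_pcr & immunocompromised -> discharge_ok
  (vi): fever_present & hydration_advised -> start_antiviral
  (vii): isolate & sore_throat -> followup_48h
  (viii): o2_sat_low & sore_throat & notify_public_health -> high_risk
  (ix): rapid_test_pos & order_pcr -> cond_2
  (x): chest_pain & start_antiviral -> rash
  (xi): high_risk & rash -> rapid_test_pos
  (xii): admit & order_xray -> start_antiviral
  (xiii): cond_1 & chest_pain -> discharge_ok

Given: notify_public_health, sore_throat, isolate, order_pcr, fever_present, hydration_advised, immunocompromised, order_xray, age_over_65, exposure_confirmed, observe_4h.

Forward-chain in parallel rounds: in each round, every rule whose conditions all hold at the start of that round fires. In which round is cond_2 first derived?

Round 1 fires (i), (iii), (v), (vi), (vii), giving chest_pain, cough, discharge_ok, start_antiviral, followup_48h.
Round 2 fires (ii), (x), giving o2_sat_low, rash.
Round 3 fires (viii), giving high_risk.
Round 4 fires (xi), giving rapid_test_pos.
Round 5 fires (ix), giving cond_2.
cond_2 first appears in round 5.

5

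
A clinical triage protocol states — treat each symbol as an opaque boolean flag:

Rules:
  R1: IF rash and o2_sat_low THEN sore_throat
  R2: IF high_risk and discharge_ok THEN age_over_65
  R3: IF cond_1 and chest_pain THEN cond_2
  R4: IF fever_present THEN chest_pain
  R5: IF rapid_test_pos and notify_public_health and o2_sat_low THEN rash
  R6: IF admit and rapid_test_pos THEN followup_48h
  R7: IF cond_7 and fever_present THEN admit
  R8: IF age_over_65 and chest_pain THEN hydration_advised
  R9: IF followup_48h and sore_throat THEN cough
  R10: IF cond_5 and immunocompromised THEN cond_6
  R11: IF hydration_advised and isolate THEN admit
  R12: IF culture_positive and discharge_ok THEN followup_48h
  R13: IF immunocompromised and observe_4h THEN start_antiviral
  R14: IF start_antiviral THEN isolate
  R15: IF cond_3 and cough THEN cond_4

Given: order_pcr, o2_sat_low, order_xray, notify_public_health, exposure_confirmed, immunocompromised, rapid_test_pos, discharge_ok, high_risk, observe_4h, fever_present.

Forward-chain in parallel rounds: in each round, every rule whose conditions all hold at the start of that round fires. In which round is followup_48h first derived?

Round 1 fires R2, R4, R5, R13, giving age_over_65, chest_pain, rash, start_antiviral.
Round 2 fires R1, R8, R14, giving sore_throat, hydration_advised, isolate.
Round 3 fires R11, giving admit.
Round 4 fires R6, giving followup_48h.
followup_48h first appears in round 4.

4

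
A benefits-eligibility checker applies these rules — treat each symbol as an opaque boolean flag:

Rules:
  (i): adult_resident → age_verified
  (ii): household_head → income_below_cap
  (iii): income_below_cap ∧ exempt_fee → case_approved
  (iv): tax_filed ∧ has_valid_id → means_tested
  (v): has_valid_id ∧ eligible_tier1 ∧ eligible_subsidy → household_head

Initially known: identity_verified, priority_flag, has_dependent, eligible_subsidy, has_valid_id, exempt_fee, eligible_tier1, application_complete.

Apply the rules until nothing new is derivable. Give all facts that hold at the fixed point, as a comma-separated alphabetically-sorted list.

Round 1 fires (v), giving household_head.
Round 2 fires (ii), giving income_below_cap.
Round 3 fires (iii), giving case_approved.

application_complete, case_approved, eligible_subsidy, eligible_tier1, exempt_fee, has_dependent, has_valid_id, household_head, identity_verified, income_below_cap, priority_flag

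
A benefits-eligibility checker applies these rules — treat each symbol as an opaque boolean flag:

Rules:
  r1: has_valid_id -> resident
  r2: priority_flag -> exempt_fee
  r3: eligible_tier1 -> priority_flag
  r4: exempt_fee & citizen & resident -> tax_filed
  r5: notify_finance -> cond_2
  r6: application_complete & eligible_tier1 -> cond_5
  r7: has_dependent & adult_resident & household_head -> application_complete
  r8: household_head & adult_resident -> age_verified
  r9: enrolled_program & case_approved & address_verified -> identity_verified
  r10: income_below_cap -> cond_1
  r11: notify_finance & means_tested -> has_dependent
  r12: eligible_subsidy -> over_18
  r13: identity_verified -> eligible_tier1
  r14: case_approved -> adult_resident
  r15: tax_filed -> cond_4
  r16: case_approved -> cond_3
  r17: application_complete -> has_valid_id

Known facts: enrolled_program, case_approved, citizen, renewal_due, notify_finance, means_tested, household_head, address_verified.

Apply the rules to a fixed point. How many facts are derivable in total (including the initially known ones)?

Round 1: r5 [notify_finance -> cond_2]; r9 [enrolled_program & case_approved & address_verified -> identity_verified]; r11 [notify_finance & means_tested -> has_dependent]; r14 [case_approved -> adult_resident]; r16 [case_approved -> cond_3]. New: cond_2, identity_verified, has_dependent, adult_resident, cond_3.
Round 2: r7 [has_dependent & adult_resident & household_head -> application_complete]; r8 [household_head & adult_resident -> age_verified]; r13 [identity_verified -> eligible_tier1]. New: application_complete, age_verified, eligible_tier1.
Round 3: r3 [eligible_tier1 -> priority_flag]; r6 [application_complete & eligible_tier1 -> cond_5]; r17 [application_complete -> has_valid_id]. New: priority_flag, cond_5, has_valid_id.
Round 4: r1 [has_valid_id -> resident]; r2 [priority_flag -> exempt_fee]. New: resident, exempt_fee.
Round 5: r4 [exempt_fee & citizen & resident -> tax_filed]. New: tax_filed.
Round 6: r15 [tax_filed -> cond_4]. New: cond_4.
Closure: {address_verified, adult_resident, age_verified, application_complete, case_approved, citizen, cond_2, cond_3, cond_4, cond_5, eligible_tier1, enrolled_program, exempt_fee, has_dependent, has_valid_id, household_head, identity_verified, means_tested, notify_finance, priority_flag, renewal_due, resident, tax_filed} — 23 facts.

23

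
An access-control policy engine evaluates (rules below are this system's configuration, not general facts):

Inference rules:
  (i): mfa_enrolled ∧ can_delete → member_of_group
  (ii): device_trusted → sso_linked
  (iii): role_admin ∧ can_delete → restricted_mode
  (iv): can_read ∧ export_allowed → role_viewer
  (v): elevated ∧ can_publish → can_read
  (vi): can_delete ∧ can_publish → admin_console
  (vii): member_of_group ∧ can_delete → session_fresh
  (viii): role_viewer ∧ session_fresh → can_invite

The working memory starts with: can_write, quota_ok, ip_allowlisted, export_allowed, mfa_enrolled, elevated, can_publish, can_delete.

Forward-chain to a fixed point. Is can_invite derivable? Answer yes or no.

yes

[1] (i) [mfa_enrolled ∧ can_delete → member_of_group]; (v) [elevated ∧ can_publish → can_read]; (vi) [can_delete ∧ can_publish → admin_console]. ⇒ new: member_of_group, can_read, admin_console.
[2] (iv) [can_read ∧ export_allowed → role_viewer]; (vii) [member_of_group ∧ can_delete → session_fresh]. ⇒ new: role_viewer, session_fresh.
[3] (viii) [role_viewer ∧ session_fresh → can_invite]. ⇒ new: can_invite.
can_invite appears in round 3, so it is derivable.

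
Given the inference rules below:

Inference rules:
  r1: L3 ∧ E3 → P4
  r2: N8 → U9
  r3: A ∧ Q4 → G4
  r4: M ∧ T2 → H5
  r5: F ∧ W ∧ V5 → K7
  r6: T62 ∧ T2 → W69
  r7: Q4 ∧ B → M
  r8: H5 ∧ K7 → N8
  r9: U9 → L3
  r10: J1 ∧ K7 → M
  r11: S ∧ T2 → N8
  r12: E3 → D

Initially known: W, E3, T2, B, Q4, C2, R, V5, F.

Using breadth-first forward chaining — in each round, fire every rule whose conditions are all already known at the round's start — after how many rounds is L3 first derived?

Round 1: r5 [F ∧ W ∧ V5 → K7]; r7 [Q4 ∧ B → M]; r12 [E3 → D]. Adds K7, M, D.
Round 2: r4 [M ∧ T2 → H5]. Adds H5.
Round 3: r8 [H5 ∧ K7 → N8]. Adds N8.
Round 4: r2 [N8 → U9]. Adds U9.
Round 5: r9 [U9 → L3]. Adds L3.
L3 first appears in round 5.

5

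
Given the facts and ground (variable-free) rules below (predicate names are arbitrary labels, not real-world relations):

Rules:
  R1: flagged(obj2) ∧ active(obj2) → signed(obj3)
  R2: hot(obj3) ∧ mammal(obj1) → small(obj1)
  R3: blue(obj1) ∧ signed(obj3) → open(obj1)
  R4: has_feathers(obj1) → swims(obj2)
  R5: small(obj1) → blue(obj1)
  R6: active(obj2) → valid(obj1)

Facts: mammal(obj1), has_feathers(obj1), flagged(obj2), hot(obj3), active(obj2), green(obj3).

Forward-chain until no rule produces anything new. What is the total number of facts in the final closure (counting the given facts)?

12

Round 1 fires R1, R2, R4, R6, giving signed(obj3), small(obj1), swims(obj2), valid(obj1).
Round 2 fires R5, giving blue(obj1).
Round 3 fires R3, giving open(obj1).
Closure: {active(obj2), blue(obj1), flagged(obj2), green(obj3), has_feathers(obj1), hot(obj3), mammal(obj1), open(obj1), signed(obj3), small(obj1), swims(obj2), valid(obj1)} — 12 facts.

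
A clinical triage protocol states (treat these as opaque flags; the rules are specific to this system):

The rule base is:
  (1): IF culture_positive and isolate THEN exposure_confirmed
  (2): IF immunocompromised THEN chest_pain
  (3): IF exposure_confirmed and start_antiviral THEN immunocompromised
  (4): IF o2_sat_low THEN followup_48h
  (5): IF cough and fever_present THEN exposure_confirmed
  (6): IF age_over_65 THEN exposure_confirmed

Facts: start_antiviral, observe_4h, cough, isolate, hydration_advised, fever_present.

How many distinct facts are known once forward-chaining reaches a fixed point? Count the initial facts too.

Round 1 — (5), derive exposure_confirmed.
Round 2 — (3), derive immunocompromised.
Round 3 — (2), derive chest_pain.
Closure: {chest_pain, cough, exposure_confirmed, fever_present, hydration_advised, immunocompromised, isolate, observe_4h, start_antiviral} — 9 facts.

9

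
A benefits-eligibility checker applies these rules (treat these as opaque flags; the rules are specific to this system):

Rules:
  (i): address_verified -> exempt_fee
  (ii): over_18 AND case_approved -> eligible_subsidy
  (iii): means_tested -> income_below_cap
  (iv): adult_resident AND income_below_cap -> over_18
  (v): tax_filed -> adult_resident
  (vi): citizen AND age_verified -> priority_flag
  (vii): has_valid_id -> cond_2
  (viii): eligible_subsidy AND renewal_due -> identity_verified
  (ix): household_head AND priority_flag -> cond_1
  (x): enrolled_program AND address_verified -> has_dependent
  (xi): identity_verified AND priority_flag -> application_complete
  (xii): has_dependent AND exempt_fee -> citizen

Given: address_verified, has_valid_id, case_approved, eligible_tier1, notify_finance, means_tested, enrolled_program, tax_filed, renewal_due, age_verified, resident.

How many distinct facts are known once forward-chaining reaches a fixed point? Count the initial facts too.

22

Round 1: (i) [address_verified -> exempt_fee]; (iii) [means_tested -> income_below_cap]; (v) [tax_filed -> adult_resident]; (vii) [has_valid_id -> cond_2]; (x) [enrolled_program AND address_verified -> has_dependent]. New: exempt_fee, income_below_cap, adult_resident, cond_2, has_dependent.
Round 2: (iv) [adult_resident AND income_below_cap -> over_18]; (xii) [has_dependent AND exempt_fee -> citizen]. New: over_18, citizen.
Round 3: (ii) [over_18 AND case_approved -> eligible_subsidy]; (vi) [citizen AND age_verified -> priority_flag]. New: eligible_subsidy, priority_flag.
Round 4: (viii) [eligible_subsidy AND renewal_due -> identity_verified]. New: identity_verified.
Round 5: (xi) [identity_verified AND priority_flag -> application_complete]. New: application_complete.
Closure: {address_verified, adult_resident, age_verified, application_complete, case_approved, citizen, cond_2, eligible_subsidy, eligible_tier1, enrolled_program, exempt_fee, has_dependent, has_valid_id, identity_verified, income_below_cap, means_tested, notify_finance, over_18, priority_flag, renewal_due, resident, tax_filed} — 22 facts.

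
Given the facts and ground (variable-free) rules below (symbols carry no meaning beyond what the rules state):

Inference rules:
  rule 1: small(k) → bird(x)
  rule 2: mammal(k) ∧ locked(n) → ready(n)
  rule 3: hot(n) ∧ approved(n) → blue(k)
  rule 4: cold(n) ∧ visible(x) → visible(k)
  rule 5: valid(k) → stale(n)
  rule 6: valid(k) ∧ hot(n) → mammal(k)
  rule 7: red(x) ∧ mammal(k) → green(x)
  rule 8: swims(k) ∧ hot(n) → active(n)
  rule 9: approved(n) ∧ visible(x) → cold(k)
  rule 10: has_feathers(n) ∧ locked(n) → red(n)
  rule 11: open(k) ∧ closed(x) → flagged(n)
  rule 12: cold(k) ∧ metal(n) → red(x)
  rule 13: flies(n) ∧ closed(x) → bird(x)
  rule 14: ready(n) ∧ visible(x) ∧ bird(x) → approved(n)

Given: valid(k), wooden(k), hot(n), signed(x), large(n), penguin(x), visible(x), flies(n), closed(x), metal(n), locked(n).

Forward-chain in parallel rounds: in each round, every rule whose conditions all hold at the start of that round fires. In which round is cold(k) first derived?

4

[1] rule 5 [valid(k) → stale(n)]; rule 6 [valid(k) ∧ hot(n) → mammal(k)]; rule 13 [flies(n) ∧ closed(x) → bird(x)]. ⇒ new: stale(n), mammal(k), bird(x).
[2] rule 2 [mammal(k) ∧ locked(n) → ready(n)]. ⇒ new: ready(n).
[3] rule 14 [ready(n) ∧ visible(x) ∧ bird(x) → approved(n)]. ⇒ new: approved(n).
[4] rule 3 [hot(n) ∧ approved(n) → blue(k)]; rule 9 [approved(n) ∧ visible(x) → cold(k)]. ⇒ new: blue(k), cold(k).
cold(k) first appears in round 4.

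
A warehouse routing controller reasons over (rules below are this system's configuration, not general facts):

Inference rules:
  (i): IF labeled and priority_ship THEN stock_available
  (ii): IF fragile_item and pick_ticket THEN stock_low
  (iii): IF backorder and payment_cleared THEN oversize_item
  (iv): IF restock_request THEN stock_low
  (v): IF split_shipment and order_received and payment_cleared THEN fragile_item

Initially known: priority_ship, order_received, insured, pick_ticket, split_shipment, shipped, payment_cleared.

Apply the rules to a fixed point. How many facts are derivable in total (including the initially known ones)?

Round 1: (v) [IF split_shipment and order_received and payment_cleared THEN fragile_item]. Adds fragile_item.
Round 2: (ii) [IF fragile_item and pick_ticket THEN stock_low]. Adds stock_low.
Closure: {fragile_item, insured, order_received, payment_cleared, pick_ticket, priority_ship, shipped, split_shipment, stock_low} — 9 facts.

9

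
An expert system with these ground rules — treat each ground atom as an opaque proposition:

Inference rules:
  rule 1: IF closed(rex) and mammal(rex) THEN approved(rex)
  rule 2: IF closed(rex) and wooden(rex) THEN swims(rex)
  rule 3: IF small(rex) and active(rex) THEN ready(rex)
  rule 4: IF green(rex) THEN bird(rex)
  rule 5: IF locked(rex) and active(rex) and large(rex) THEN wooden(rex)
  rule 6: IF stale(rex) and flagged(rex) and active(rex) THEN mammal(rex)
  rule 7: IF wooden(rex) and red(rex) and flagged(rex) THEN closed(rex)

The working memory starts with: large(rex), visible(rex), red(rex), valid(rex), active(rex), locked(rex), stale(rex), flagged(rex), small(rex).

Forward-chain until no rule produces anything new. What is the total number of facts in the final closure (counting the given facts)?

[1] rule 3 [IF small(rex) and active(rex) THEN ready(rex)]; rule 5 [IF locked(rex) and active(rex) and large(rex) THEN wooden(rex)]; rule 6 [IF stale(rex) and flagged(rex) and active(rex) THEN mammal(rex)]. ⇒ new: ready(rex), wooden(rex), mammal(rex).
[2] rule 7 [IF wooden(rex) and red(rex) and flagged(rex) THEN closed(rex)]. ⇒ new: closed(rex).
[3] rule 1 [IF closed(rex) and mammal(rex) THEN approved(rex)]; rule 2 [IF closed(rex) and wooden(rex) THEN swims(rex)]. ⇒ new: approved(rex), swims(rex).
Closure: {active(rex), approved(rex), closed(rex), flagged(rex), large(rex), locked(rex), mammal(rex), ready(rex), red(rex), small(rex), stale(rex), swims(rex), valid(rex), visible(rex), wooden(rex)} — 15 facts.

15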